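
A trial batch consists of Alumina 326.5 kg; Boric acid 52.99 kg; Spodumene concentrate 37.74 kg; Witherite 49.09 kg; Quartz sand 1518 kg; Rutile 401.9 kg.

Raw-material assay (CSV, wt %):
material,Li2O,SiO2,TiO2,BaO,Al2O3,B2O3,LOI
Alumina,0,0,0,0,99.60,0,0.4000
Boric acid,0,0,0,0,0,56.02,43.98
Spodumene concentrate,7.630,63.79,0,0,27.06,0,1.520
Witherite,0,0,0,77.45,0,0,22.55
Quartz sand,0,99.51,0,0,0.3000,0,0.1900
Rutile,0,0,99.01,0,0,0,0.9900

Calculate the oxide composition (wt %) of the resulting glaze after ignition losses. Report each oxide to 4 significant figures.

Each numeric step runs at full float precision throughout — in-progress results are shown, rounded to 4 significant digits, within the worked lines. A single rounding finalizes each reported value; derived quantities are carried from the weighed amounts for 2343 kg of glass at exact precision (glass mass, LOI, the yield, the six compositions, totals), as quoted within the problem or answer text.
Oxide-by-oxide delivered mass:
  Li2O: 37.74·0.07630 = 2.880 kg
  SiO2: 37.74·0.6379 + 1518·0.9951 = 1535 kg
  TiO2: 401.9·0.9901 = 397.9 kg
  BaO: 49.09·0.7745 = 38.02 kg
  Al2O3: 326.5·0.9960 + 37.74·0.2706 + 1518·0.003000 = 340.0 kg
  B2O3: 52.99·0.5602 = 29.68 kg
LOI: 326.5·0.004000 + 52.99·0.4398 + 37.74·0.01520 + 49.09·0.2255 + 1518·0.001900 + 401.9·0.009900 = 43.12 kg
Glass mass = batch − LOI = 2386 − 43.12 = 2343 kg (= Σ oxide masses)
oxide / glass × 100 gives the wt %

Glass mass = 2343 kg (batch 2386 − LOI 43.12).
Composition: Li2O 0.1229%, SiO2 65.50%, TiO2 16.98%, BaO 1.623%, Al2O3 14.51%, B2O3 1.267%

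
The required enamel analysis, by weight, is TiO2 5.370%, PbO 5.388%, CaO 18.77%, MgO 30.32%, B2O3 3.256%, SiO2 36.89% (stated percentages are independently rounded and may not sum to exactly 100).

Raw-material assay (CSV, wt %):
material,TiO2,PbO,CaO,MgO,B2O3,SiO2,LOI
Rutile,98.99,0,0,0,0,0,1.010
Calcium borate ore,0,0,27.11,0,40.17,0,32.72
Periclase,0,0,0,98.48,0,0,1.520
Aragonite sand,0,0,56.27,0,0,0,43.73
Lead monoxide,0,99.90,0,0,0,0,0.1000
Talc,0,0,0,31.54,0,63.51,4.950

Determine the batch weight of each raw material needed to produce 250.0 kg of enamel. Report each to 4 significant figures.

Batch per 250.0 kg enamel:
  Rutile: 13.56 kg
  Calcium borate ore: 20.26 kg
  Periclase: 30.46 kg
  Aragonite sand: 73.63 kg
  Lead monoxide: 13.48 kg
  Talc: 145.2 kg
Total batch = 296.6 kg; LOI loss = 46.63 kg; yield = 84.28%

Working values appear, rounded to four significant figures, alongside each step; the working math maintains exact precision from first step to last. Every reported number carries a single rounding. Derived quantities (yield, LOI, net glass mass, six oxide percentages, the totals) are recomputed at full precision using the weight values for 250.0 kg of glass exactly as printed in the problem or the answer.
The oxide mass targets at 250.0 kg enamel:
  TiO2: 5.370% × 250.0 = 13.42 kg
  PbO: 5.388% × 250.0 = 13.47 kg
  CaO: 18.77% × 250.0 = 46.92 kg
  MgO: 30.32% × 250.0 = 75.80 kg
  B2O3: 3.256% × 250.0 = 8.140 kg
  SiO2: 36.89% × 250.0 = 92.22 kg
Mass-balance tally per oxide with the batch weights as given, per the basis as stated (every target is met by its sum net of answer rounding effects):
  TiO2: 13.56·0.9899 = 13.42 kg (target 13.42 kg)
  PbO: 13.48·0.9990 = 13.47 kg (target 13.47 kg)
  CaO: 20.26·0.2711 + 73.63·0.5627 = 46.92 kg (target 46.92 kg)
  MgO: 30.46·0.9848 + 145.2·0.3154 = 75.79 kg (target 75.80 kg)
  B2O3: 20.26·0.4017 = 8.138 kg (target 8.140 kg)
  SiO2: 145.2·0.6351 = 92.22 kg (target 92.22 kg)
Consistency of the glass mass: batch total minus LOI = 250.0 kg (targets for the oxides total 250.0 kg; basis as stated: 250.0 kg — gaps are rounding artifacts).
Summing the batch: Σ batch = 296.6 kg; the LOI term Σ batch·LOI equals 46.63 kg; yield: glass divided by total = 84.28%.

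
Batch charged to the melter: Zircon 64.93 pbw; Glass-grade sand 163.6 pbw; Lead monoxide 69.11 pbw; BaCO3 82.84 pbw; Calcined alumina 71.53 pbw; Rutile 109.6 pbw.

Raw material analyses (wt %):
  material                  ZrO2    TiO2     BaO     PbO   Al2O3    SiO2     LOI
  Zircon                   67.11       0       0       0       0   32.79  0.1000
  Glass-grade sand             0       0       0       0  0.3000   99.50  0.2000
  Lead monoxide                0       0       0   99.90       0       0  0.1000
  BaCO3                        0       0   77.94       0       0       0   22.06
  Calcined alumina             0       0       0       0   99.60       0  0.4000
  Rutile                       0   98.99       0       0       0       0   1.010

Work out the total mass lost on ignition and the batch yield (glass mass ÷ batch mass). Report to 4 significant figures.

LOI loss = 20.13 pbw; glass = 541.5 pbw; yield = 96.42%

Working values are printed, with 4-significant-figure rounding, at each printed step. All arithmetic runs at full precision end to end. Each reported figure takes just one rounding — the derived quantities (LOI, the yield, net glass mass, totals, the six compositions) are carried in exact precision starting from the weights at 541.5 pbw of glass as quoted within either problem or answer.
LOI of each material in turn:
  Zircon: 64.93 × 0.001000 = 0.06493 pbw
  Glass-grade sand: 163.6 × 0.002000 = 0.3272 pbw
  Lead monoxide: 69.11 × 0.001000 = 0.06911 pbw
  BaCO3: 82.84 × 0.2206 = 18.27 pbw
  Calcined alumina: 71.53 × 0.004000 = 0.2861 pbw
  Rutile: 109.6 × 0.01010 = 1.107 pbw
Total LOI = 20.13 pbw
Glass = batch − LOI = 561.6 − 20.13 = 541.5 pbw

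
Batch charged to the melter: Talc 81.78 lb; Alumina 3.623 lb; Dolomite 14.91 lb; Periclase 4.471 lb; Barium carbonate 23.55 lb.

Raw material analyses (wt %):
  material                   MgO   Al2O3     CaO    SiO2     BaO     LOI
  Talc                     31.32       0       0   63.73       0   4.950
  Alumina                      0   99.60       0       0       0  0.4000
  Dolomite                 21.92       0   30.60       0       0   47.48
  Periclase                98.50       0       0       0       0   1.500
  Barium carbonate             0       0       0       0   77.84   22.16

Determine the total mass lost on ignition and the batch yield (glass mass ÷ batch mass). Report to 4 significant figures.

All internal work runs at exact precision at every stage; mid-chain values are rounded to four significant figures when displayed — every reported value takes a single rounding. Derived quantities, including ignition loss, the five compositions, net glass mass, the totals, the yield, are re-derived from the weighed amounts on 111.9 lb of glass in full precision, as they appear in the problem or the answer.
Each material's LOI contribution:
  Talc: 81.78 × 0.04950 = 4.048 lb
  Alumina: 3.623 × 0.004000 = 0.01449 lb
  Dolomite: 14.91 × 0.4748 = 7.079 lb
  Periclase: 4.471 × 0.01500 = 0.06706 lb
  Barium carbonate: 23.55 × 0.2216 = 5.219 lb
Total LOI = 16.43 lb
Glass = batch − LOI = 128.3 − 16.43 = 111.9 lb

LOI loss = 16.43 lb; glass = 111.9 lb; yield = 87.20%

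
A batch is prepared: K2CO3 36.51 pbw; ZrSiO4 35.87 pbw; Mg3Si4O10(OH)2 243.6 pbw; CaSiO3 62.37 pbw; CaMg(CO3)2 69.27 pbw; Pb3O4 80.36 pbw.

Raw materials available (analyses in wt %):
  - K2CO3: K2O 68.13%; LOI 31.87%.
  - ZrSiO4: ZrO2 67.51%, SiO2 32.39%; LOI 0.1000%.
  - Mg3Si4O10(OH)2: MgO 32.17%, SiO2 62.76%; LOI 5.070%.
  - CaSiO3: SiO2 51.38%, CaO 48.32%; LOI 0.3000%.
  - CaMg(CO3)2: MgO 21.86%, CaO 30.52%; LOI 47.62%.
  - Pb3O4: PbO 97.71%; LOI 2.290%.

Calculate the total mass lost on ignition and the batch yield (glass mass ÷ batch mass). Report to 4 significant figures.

Every computation keeps exact precision through every step — in-progress results are shown, with 4-significant-figure rounding, across the worked steps. Every reported result sees exactly one rounding; the derived quantities (the totals, LOI, net glass mass, the six compositions, yield) are computed at exact precision using the weight values for 468.9 pbw of glass, exactly as printed in the problem or answer text.
Each material's LOI contribution:
  K2CO3: 36.51 × 0.3187 = 11.64 pbw
  ZrSiO4: 35.87 × 0.001000 = 0.03587 pbw
  Mg3Si4O10(OH)2: 243.6 × 0.05070 = 12.35 pbw
  CaSiO3: 62.37 × 0.003000 = 0.1871 pbw
  CaMg(CO3)2: 69.27 × 0.4762 = 32.99 pbw
  Pb3O4: 80.36 × 0.02290 = 1.840 pbw
Total LOI = 59.04 pbw
Glass = batch − LOI = 528.0 − 59.04 = 468.9 pbw

LOI loss = 59.04 pbw; glass = 468.9 pbw; yield = 88.82%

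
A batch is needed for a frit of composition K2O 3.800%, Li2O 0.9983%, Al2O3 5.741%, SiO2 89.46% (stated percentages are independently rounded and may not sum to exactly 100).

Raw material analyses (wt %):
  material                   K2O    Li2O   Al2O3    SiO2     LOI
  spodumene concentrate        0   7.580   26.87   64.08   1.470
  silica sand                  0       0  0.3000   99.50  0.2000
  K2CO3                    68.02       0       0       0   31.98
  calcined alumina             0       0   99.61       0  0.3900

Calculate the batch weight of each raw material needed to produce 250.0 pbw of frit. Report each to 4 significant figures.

Batch per 250.0 pbw frit:
  spodumene concentrate: 32.93 pbw
  silica sand: 203.6 pbw
  K2CO3: 13.97 pbw
  calcined alumina: 4.914 pbw
Total batch = 255.4 pbw; LOI loss = 5.378 pbw; yield = 97.89%

The working math maintains full float precision from first step to last. Mid-chain values are printed, rounded to 4 significant digits, in the printout — each reported result is rounded once only — all derived quantities, which include LOI, glass mass, the four compositions, totals, the yield, are carried in full precision, as quoted within the question or the answer, from the weighed amounts per 250.0 pbw of glass.
Oxide mass targets, per 250.0 pbw frit:
  K2O: 3.800% × 250.0 = 9.500 pbw
  Li2O: 0.9983% × 250.0 = 2.496 pbw
  Al2O3: 5.741% × 250.0 = 14.35 pbw
  SiO2: 89.46% × 250.0 = 223.6 pbw
Sums-versus-targets review on the weights just shown, per the basis as stated (every target is met by its sum once rounding is allowed for):
  K2O: 13.97·0.6802 = 9.502 pbw (target 9.500 pbw)
  Li2O: 32.93·0.07580 = 2.496 pbw (target 2.496 pbw)
  Al2O3: 32.93·0.2687 + 203.6·0.003000 + 4.914·0.9961 = 14.35 pbw (target 14.35 pbw)
  SiO2: 32.93·0.6408 + 203.6·0.9950 = 223.7 pbw (target 223.6 pbw)
Glass-mass closure: batch total minus LOI = 250.0 pbw (per-oxide target masses sum to 250.0 pbw; versus the stated basis of 250.0 pbw — any gap is answer rounding).
Batch grand total — Σ batch = 255.4 pbw; loss to ignition Σ batch·LOI = 5.378 pbw; the yield ratio, glass ÷ batch: 97.89%.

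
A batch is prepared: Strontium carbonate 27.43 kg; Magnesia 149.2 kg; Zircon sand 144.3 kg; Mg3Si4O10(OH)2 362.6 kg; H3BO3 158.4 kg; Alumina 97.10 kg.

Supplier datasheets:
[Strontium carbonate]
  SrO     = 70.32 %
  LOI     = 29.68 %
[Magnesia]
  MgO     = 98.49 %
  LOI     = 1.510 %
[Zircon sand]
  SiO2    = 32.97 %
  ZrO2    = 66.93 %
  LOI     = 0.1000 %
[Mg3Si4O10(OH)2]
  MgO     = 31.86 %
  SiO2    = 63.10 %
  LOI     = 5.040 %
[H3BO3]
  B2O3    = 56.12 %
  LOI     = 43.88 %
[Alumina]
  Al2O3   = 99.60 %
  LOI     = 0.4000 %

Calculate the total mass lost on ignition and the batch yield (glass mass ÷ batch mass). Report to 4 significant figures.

The working math runs at exact precision all the way through; mid-chain values are printed rounded to four significant figures alongside each step. Exactly one rounding goes into each reported number — derived quantities, which include glass mass, ignition loss, the six compositions, the totals, the yield, are rebuilt at exact precision, as quoted within the problem or answer text, starting from the weights at 840.3 kg of glass.
Per-material ignition loss:
  Strontium carbonate: 27.43 × 0.2968 = 8.141 kg
  Magnesia: 149.2 × 0.01510 = 2.253 kg
  Zircon sand: 144.3 × 0.001000 = 0.1443 kg
  Mg3Si4O10(OH)2: 362.6 × 0.05040 = 18.28 kg
  H3BO3: 158.4 × 0.4388 = 69.51 kg
  Alumina: 97.10 × 0.004000 = 0.3884 kg
Total LOI = 98.71 kg
Glass = batch − LOI = 939.0 − 98.71 = 840.3 kg

LOI loss = 98.71 kg; glass = 840.3 kg; yield = 89.49%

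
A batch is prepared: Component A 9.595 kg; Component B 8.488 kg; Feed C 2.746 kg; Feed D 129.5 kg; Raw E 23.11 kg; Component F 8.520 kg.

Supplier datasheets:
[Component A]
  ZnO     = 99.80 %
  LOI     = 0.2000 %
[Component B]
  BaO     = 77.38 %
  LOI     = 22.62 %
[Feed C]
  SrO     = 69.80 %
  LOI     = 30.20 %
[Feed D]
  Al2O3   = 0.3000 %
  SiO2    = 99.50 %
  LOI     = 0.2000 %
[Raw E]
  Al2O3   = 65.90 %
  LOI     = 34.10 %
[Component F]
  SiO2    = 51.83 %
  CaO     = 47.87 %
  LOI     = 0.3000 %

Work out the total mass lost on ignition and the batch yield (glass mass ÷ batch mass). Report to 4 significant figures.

LOI loss = 10.93 kg; glass = 171.0 kg; yield = 93.99%

Every computation keeps full float precision in all steps. Intermediates are shown, with 4-significant-digit rounding, at each printed step; a single rounding finalizes every reported result; all derived quantities (the yield, totals, net glass mass, LOI, the six compositions) are recomputed at full precision using the weight values for 171.0 kg of glass exactly as shown in the question or the answer.
Material-by-material LOI:
  Component A: 9.595 × 0.002000 = 0.01919 kg
  Component B: 8.488 × 0.2262 = 1.920 kg
  Feed C: 2.746 × 0.3020 = 0.8293 kg
  Feed D: 129.5 × 0.002000 = 0.2590 kg
  Raw E: 23.11 × 0.3410 = 7.881 kg
  Component F: 8.520 × 0.003000 = 0.02556 kg
Total LOI = 10.93 kg
Glass = batch − LOI = 182.0 − 10.93 = 171.0 kg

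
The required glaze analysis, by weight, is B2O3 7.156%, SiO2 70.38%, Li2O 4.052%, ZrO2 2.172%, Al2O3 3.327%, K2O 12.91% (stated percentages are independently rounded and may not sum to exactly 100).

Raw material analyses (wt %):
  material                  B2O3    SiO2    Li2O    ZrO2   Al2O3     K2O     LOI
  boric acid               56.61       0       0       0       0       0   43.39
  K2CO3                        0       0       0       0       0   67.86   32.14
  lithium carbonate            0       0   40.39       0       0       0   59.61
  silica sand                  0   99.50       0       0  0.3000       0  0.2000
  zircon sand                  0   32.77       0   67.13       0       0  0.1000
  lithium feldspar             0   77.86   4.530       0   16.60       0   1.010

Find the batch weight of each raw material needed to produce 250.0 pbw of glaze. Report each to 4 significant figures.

Batch per 250.0 pbw glaze:
  boric acid: 31.60 pbw
  K2CO3: 47.56 pbw
  lithium carbonate: 19.74 pbw
  silica sand: 136.9 pbw
  zircon sand: 8.089 pbw
  lithium feldspar: 47.63 pbw
Total batch = 291.5 pbw; LOI loss = 41.53 pbw; yield = 85.75%

In-progress results appear rounded off to 4 significant digits in the working; full float precision is kept all the way through. Every reported number is rounded exactly once. The derived quantities are carried from the batch weights at 250.0 pbw of glass at exact precision (yield, the six compositions, net glass mass, LOI, the totals), exactly as shown in the problem or the answer.
Target masses of each oxide per 250.0 pbw glaze:
  B2O3: 7.156% × 250.0 = 17.89 pbw
  SiO2: 70.38% × 250.0 = 176.0 pbw
  Li2O: 4.052% × 250.0 = 10.13 pbw
  ZrO2: 2.172% × 250.0 = 5.430 pbw
  Al2O3: 3.327% × 250.0 = 8.318 pbw
  K2O: 12.91% × 250.0 = 32.28 pbw
Per-oxide balance check working from each reported weight, against the basis in use (target by target, the sums agree given rounding of the digits):
  B2O3: 31.60·0.5661 = 17.89 pbw (target 17.89 pbw)
  SiO2: 136.9·0.9950 + 8.089·0.3277 + 47.63·0.7786 = 176.0 pbw (target 176.0 pbw)
  Li2O: 19.74·0.4039 + 47.63·0.04530 = 10.13 pbw (target 10.13 pbw)
  ZrO2: 8.089·0.6713 = 5.430 pbw (target 5.430 pbw)
  Al2O3: 136.9·0.003000 + 47.63·0.1660 = 8.317 pbw (target 8.318 pbw)
  K2O: 47.56·0.6786 = 32.27 pbw (target 32.28 pbw)
The glass-mass cross-check: the batch minus its LOI: 250.0 pbw (summing oxide targets gives 250.0 pbw; with the basis standing at 250.0 pbw — a pure rounding effect).
Whole-batch sum: Σ batch = 291.5 pbw; ignition loss, Σ(batch × LOI) = 41.53 pbw; glass ÷ batch gives a yield of 85.75%.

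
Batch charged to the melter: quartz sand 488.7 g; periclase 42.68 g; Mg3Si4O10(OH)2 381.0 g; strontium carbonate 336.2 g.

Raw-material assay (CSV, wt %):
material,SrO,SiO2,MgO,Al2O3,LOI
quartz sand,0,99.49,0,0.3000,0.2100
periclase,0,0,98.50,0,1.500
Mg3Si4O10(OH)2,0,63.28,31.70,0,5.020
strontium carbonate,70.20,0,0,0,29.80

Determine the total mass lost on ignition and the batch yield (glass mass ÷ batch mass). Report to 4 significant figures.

LOI loss = 121.0 g; glass = 1128 g; yield = 90.31%

Each numeric step maintains exact precision in every operation. Rounding to four significant figures applies to each working value as shown; a single rounding finalizes every reported figure; the derived quantities (LOI, yield, four oxide percentages, the totals, glass mass) are re-derived using the weight values for 1128 g of glass at full float precision, as set out in the question or the answer.
Material-by-material LOI:
  quartz sand: 488.7 × 0.002100 = 1.026 g
  periclase: 42.68 × 0.01500 = 0.6402 g
  Mg3Si4O10(OH)2: 381.0 × 0.05020 = 19.13 g
  strontium carbonate: 336.2 × 0.2980 = 100.2 g
Total LOI = 121.0 g
Glass = batch − LOI = 1249 − 121.0 = 1128 g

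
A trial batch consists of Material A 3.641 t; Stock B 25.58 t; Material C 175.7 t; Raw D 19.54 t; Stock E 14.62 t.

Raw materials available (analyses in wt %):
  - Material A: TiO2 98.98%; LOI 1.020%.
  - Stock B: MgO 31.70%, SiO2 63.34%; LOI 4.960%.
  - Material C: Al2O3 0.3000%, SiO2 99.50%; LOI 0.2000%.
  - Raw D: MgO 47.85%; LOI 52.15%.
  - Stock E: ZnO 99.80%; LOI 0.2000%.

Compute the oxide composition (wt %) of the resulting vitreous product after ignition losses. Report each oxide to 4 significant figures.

Glass mass = 227.2 t (batch 239.1 − LOI 11.88).
Composition: MgO 7.684%, ZnO 6.422%, Al2O3 0.2320%, TiO2 1.586%, SiO2 84.08%

Full float precision is carried in all steps; mid-chain values are displayed rounded to 4 significant figures at each printed step. A single rounding completes each reported result. The derived quantities, which include glass mass, yield, totals, LOI, five oxide percentages, are rebuilt in full precision, exactly as printed in question or answer, from the weighed amounts for 227.2 t of glass.
Mass of each oxide from the mix:
  MgO: 25.58·0.3170 + 19.54·0.4785 = 17.46 t
  ZnO: 14.62·0.9980 = 14.59 t
  Al2O3: 175.7·0.003000 = 0.5271 t
  TiO2: 3.641·0.9898 = 3.604 t
  SiO2: 25.58·0.6334 + 175.7·0.9950 = 191.0 t
LOI: 3.641·0.01020 + 25.58·0.04960 + 175.7·0.002000 + 19.54·0.5215 + 14.62·0.002000 = 11.88 t
Glass = total batch minus LOI = 239.1 − 11.88 = 227.2 t (consistent with Σ oxide mass)
percent share: oxide ÷ glass, ×100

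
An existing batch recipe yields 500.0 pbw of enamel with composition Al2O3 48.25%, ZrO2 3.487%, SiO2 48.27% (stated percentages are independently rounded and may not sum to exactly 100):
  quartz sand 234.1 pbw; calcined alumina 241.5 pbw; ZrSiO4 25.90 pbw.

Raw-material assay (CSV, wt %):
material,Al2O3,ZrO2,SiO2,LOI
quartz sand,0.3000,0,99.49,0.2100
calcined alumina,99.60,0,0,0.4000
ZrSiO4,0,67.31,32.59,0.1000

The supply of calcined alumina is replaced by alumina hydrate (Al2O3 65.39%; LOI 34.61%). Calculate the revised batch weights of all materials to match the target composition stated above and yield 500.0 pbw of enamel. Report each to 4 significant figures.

Revised batch per 500.0 pbw enamel:
  quartz sand: 234.1 pbw
  alumina hydrate: 367.9 pbw
  ZrSiO4: 25.90 pbw
Total batch = 627.9 pbw; LOI loss = 127.8 pbw

The working math runs at full float precision at each step — in-progress results are displayed (rounded to 4 significant figures) between the steps. A single rounding finalizes each reported figure; derived quantities (totals, net glass mass, the three compositions, yield, ignition loss) are carried using the weight values at 500.0 pbw of glass at full precision as they appear in the problem or the answer.
Per-oxide target masses for 500.0 pbw enamel:
  Al2O3: 48.25% × 500.0 = 241.2 pbw
  ZrO2: 3.487% × 500.0 = 17.43 pbw
  SiO2: 48.27% × 500.0 = 241.4 pbw
A balance pass over the oxides, on the weights just shown, at the basis given (summed amounts equal target values given rounding of the digits):
  Al2O3: 234.1·0.003000 + 367.9·0.6539 = 241.3 pbw (target 241.2 pbw)
  ZrO2: 25.90·0.6731 = 17.43 pbw (target 17.43 pbw)
  SiO2: 234.1·0.9949 + 25.90·0.3259 = 241.3 pbw (target 241.4 pbw)
The glass-mass cross-check: batch total minus LOI = 500.1 pbw (the Σ of target masses is 500.0 pbw; the stated basis being 500.0 pbw — deltas are rounding alone).
Whole-batch sum: Σ batch = 627.9 pbw; LOI removed, Σ of batch·LOI: 127.8 pbw; yield: glass divided by total = 79.64%.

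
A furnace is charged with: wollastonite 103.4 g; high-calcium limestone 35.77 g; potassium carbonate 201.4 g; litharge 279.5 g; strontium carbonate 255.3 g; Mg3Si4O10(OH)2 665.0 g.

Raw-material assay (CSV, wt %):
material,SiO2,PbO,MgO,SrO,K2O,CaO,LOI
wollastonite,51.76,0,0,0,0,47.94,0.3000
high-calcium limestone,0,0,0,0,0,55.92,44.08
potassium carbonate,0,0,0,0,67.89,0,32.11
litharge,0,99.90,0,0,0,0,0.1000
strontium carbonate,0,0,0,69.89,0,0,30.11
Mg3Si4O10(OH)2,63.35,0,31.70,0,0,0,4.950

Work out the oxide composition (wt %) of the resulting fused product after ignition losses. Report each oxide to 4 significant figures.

Glass mass = 1350 g (batch 1540 − LOI 190.8).
Composition: SiO2 35.18%, PbO 20.69%, MgO 15.62%, SrO 13.22%, K2O 10.13%, CaO 5.155%

Each numeric step maintains full float precision throughout. Working values appear (rounded to 4 significant digits) at each printed step. A single rounding completes each reported number. All derived quantities, which include net glass mass, the six compositions, ignition loss, the yield, totals, are carried at exact precision, as set out in the question or the answer, from the batch weights per 1350 g of glass.
Oxide-by-oxide delivered mass:
  SiO2: 103.4·0.5176 + 665.0·0.6335 = 474.8 g
  PbO: 279.5·0.9990 = 279.2 g
  MgO: 665.0·0.3170 = 210.8 g
  SrO: 255.3·0.6989 = 178.4 g
  K2O: 201.4·0.6789 = 136.7 g
  CaO: 103.4·0.4794 + 35.77·0.5592 = 69.57 g
LOI: 103.4·0.003000 + 35.77·0.4408 + 201.4·0.3211 + 279.5·0.001000 + 255.3·0.3011 + 665.0·0.04950 = 190.8 g
Resulting glass, batch − LOI: 1540 − 190.8 = 1350 g (consistent with Σ oxide mass)
wt %: oxide over glass, times 100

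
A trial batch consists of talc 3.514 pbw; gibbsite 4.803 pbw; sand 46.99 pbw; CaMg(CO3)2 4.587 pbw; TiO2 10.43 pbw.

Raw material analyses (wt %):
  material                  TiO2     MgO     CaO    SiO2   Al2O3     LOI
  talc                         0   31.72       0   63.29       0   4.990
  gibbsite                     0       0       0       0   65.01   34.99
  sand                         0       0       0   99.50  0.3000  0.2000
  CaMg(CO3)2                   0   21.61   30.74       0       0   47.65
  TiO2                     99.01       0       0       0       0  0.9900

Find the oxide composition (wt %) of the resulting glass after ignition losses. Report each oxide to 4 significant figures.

Every computation maintains exact precision at every stage. The intermediate values are displayed, with 4-significant-figure rounding, between the steps. Every reported value is rounded a single time — derived quantities (glass mass, LOI, yield, five oxide percentages, the totals) are computed from the batch weights for 66.09 pbw of glass in full float precision, exactly as printed in the problem or answer text.
Oxide-by-oxide delivered mass:
  TiO2: 10.43·0.9901 = 10.33 pbw
  MgO: 3.514·0.3172 + 4.587·0.2161 = 2.106 pbw
  CaO: 4.587·0.3074 = 1.410 pbw
  SiO2: 3.514·0.6329 + 46.99·0.9950 = 48.98 pbw
  Al2O3: 4.803·0.6501 + 46.99·0.003000 = 3.263 pbw
LOI: 3.514·0.04990 + 4.803·0.3499 + 46.99·0.002000 + 4.587·0.4765 + 10.43·0.009900 = 4.239 pbw
batch − LOI leaves glass = 70.32 − 4.239 = 66.09 pbw (= Σ oxide masses)
percent by weight: oxide/glass ×100

Glass mass = 66.09 pbw (batch 70.32 − LOI 4.239).
Composition: TiO2 15.63%, MgO 3.187%, CaO 2.134%, SiO2 74.12%, Al2O3 4.938%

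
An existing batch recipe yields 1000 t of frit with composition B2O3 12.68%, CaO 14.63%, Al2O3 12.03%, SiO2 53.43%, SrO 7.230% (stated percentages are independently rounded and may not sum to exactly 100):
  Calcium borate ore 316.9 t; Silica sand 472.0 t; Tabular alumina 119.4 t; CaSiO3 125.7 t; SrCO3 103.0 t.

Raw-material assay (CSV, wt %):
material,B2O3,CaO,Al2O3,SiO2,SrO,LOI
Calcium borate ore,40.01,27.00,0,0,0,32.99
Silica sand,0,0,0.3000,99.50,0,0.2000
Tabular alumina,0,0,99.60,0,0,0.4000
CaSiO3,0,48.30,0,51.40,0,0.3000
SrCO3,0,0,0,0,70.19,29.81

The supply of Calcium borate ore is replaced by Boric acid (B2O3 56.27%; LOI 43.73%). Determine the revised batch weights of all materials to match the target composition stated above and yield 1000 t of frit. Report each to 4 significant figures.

Revised batch per 1000 t frit:
  Boric acid: 225.3 t
  Silica sand: 380.5 t
  Tabular alumina: 119.6 t
  CaSiO3: 302.9 t
  SrCO3: 103.0 t
Total batch = 1131 t; LOI loss = 131.4 t

Mid-chain values appear rounded to four significant digits in the printout — the working math maintains exact precision at each step. Exactly one rounding lands on each reported result — the derived quantities are computed in full float precision (the five compositions, totals, net glass mass, ignition loss, the yield) starting from the weights on 1000 t of glass as written in the problem or answer text.
Per-oxide target masses for 1000 t frit:
  B2O3: 12.68% × 1000 = 126.8 t
  CaO: 14.63% × 1000 = 146.3 t
  Al2O3: 12.03% × 1000 = 120.3 t
  SiO2: 53.43% × 1000 = 534.3 t
  SrO: 7.230% × 1000 = 72.30 t
Checking each oxide sum per the reported batch figures, versus the basis set out (oxide sums agree with the targets given rounding of the digits):
  B2O3: 225.3·0.5627 = 126.8 t (target 126.8 t)
  CaO: 302.9·0.4830 = 146.3 t (target 146.3 t)
  Al2O3: 380.5·0.003000 + 119.6·0.9960 = 120.3 t (target 120.3 t)
  SiO2: 380.5·0.9950 + 302.9·0.5140 = 534.3 t (target 534.3 t)
  SrO: 103.0·0.7019 = 72.30 t (target 72.30 t)
Glass mass check: total batch − LOI = 999.9 t (the targets, summed, come to 1000 t; basis as stated: 1000 t — deltas are rounding alone).
Summing the batch: Σ batch = 1131 t; loss to ignition Σ batch·LOI = 131.4 t; yield = glass ÷ total batch = 88.39%.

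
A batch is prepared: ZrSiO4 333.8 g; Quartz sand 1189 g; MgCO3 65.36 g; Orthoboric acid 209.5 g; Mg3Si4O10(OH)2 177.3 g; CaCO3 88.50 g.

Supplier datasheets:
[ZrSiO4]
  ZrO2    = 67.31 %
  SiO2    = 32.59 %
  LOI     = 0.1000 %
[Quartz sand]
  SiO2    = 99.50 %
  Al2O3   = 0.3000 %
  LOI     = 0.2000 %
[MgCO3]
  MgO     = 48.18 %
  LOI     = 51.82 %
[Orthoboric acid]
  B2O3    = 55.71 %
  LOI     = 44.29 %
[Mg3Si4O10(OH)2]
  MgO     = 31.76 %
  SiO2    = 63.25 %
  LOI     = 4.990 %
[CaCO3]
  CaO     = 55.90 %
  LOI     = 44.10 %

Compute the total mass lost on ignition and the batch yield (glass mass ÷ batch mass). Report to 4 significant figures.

Mid-chain values are rounded to four significant digits as shown; exact precision is maintained in every operation. Each reported result is rounded only once; the derived quantities (totals, LOI, the six compositions, net glass mass, the yield) are carried from the batch weights at 1886 g of glass at exact precision as set out in question or answer.
Loss on ignition, line by line:
  ZrSiO4: 333.8 × 0.001000 = 0.3338 g
  Quartz sand: 1189 × 0.002000 = 2.378 g
  MgCO3: 65.36 × 0.5182 = 33.87 g
  Orthoboric acid: 209.5 × 0.4429 = 92.79 g
  Mg3Si4O10(OH)2: 177.3 × 0.04990 = 8.847 g
  CaCO3: 88.50 × 0.4410 = 39.03 g
Total LOI = 177.2 g
Glass = batch − LOI = 2063 − 177.2 = 1886 g

LOI loss = 177.2 g; glass = 1886 g; yield = 91.41%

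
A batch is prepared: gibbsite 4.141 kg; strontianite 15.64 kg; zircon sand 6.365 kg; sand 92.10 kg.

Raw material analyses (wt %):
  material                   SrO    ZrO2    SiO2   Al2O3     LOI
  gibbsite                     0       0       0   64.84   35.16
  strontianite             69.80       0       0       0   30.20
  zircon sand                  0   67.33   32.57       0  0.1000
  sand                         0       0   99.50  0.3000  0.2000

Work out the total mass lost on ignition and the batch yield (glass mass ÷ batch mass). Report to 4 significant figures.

The whole derivation keeps exact precision at all times. Mid-chain values are shown rounded to four significant digits at each printed step. A single rounding completes each reported figure; all derived quantities are rebuilt at exact precision (the four compositions, totals, glass mass, LOI, yield) using the weight values for 111.9 kg of glass as given in either problem or answer.
Each material's LOI contribution:
  gibbsite: 4.141 × 0.3516 = 1.456 kg
  strontianite: 15.64 × 0.3020 = 4.723 kg
  zircon sand: 6.365 × 0.001000 = 0.006365 kg
  sand: 92.10 × 0.002000 = 0.1842 kg
Total LOI = 6.370 kg
Glass = batch − LOI = 118.2 − 6.370 = 111.9 kg

LOI loss = 6.370 kg; glass = 111.9 kg; yield = 94.61%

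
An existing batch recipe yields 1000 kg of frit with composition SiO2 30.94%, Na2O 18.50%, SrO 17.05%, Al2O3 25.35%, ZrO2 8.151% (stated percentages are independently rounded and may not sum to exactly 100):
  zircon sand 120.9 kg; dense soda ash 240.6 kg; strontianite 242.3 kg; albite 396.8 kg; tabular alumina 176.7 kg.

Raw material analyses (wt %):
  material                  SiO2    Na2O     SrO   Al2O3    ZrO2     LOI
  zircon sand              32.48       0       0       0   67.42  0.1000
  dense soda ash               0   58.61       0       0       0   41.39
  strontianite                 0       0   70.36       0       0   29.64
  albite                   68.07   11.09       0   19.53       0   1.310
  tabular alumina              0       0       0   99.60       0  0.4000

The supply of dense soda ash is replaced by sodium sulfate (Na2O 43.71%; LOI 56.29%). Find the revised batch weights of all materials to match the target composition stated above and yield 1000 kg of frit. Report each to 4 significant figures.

Revised batch per 1000 kg frit:
  zircon sand: 120.9 kg
  sodium sulfate: 322.6 kg
  strontianite: 242.3 kg
  albite: 396.8 kg
  tabular alumina: 176.7 kg
Total batch = 1259 kg; LOI loss = 259.4 kg

Values along the way are shown, with 4-significant-figure rounding, within the worked lines. The whole derivation carries exact precision in all steps — each reported value receives exactly one rounding. The derived quantities, which include ignition loss, glass mass, the five compositions, the yield, totals, are rebuilt in full precision, as quoted within the problem or the answer, from the batch weights per 1000 kg of glass.
Target oxide masses per 1000 kg frit:
  SiO2: 30.94% × 1000 = 309.4 kg
  Na2O: 18.50% × 1000 = 185.0 kg
  SrO: 17.05% × 1000 = 170.5 kg
  Al2O3: 25.35% × 1000 = 253.5 kg
  ZrO2: 8.151% × 1000 = 81.51 kg
Oxide-by-oxide audit applying the batch weights above, versus the basis set out (each sum matches its target mass net of answer rounding effects):
  SiO2: 120.9·0.3248 + 396.8·0.6807 = 309.4 kg (target 309.4 kg)
  Na2O: 322.6·0.4371 + 396.8·0.1109 = 185.0 kg (target 185.0 kg)
  SrO: 242.3·0.7036 = 170.5 kg (target 170.5 kg)
  Al2O3: 396.8·0.1953 + 176.7·0.9960 = 253.5 kg (target 253.5 kg)
  ZrO2: 120.9·0.6742 = 81.51 kg (target 81.51 kg)
Glass-mass closure: the batch minus its LOI: 999.9 kg (the targets, summed, come to 999.9 kg; versus the stated basis of 1000 kg — any gap is answer rounding).
Adding the batch up: Σ batch = 1259 kg; the LOI term Σ batch·LOI equals 259.4 kg; glass ÷ batch gives a yield of 79.40%.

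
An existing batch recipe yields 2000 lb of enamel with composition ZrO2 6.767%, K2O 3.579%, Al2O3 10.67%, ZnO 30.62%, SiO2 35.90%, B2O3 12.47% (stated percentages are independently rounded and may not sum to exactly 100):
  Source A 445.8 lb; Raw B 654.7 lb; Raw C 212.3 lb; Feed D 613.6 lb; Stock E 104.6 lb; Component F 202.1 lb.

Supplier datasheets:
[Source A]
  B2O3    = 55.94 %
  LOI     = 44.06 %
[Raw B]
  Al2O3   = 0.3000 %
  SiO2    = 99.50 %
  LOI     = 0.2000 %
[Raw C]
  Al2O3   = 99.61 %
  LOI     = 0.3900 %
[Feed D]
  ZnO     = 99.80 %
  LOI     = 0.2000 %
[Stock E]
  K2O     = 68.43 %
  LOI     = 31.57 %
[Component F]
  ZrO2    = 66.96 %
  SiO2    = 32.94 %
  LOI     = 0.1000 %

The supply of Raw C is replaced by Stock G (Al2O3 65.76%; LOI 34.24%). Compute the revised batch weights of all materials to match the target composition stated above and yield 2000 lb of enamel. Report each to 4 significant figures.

Each numeric step holds full precision from start to finish. In-progress results are displayed rounded to four significant figures when written out; exactly one rounding is applied to every reported figure — all derived quantities are rebuilt using the weight values at 2000 lb of glass at exact precision (yield, ignition loss, the totals, the six compositions, net glass mass), precisely as stated by problem or answer.
Target masses of each oxide per 2000 lb enamel:
  ZrO2: 6.767% × 2000 = 135.3 lb
  K2O: 3.579% × 2000 = 71.58 lb
  Al2O3: 10.67% × 2000 = 213.4 lb
  ZnO: 30.62% × 2000 = 612.4 lb
  SiO2: 35.90% × 2000 = 718.0 lb
  B2O3: 12.47% × 2000 = 249.4 lb
Oxide-by-oxide audit from the weights as reported, per the basis as stated (target by target, the sums agree once rounding is allowed for):
  ZrO2: 202.1·0.6696 = 135.3 lb (target 135.3 lb)
  K2O: 104.6·0.6843 = 71.58 lb (target 71.58 lb)
  Al2O3: 654.7·0.003000 + 321.5·0.6576 = 213.4 lb (target 213.4 lb)
  ZnO: 613.6·0.9980 = 612.4 lb (target 612.4 lb)
  SiO2: 654.7·0.9950 + 202.1·0.3294 = 718.0 lb (target 718.0 lb)
  B2O3: 445.8·0.5594 = 249.4 lb (target 249.4 lb)
Mass balance on the glass: total batch − LOI = 2000 lb (the targets, summed, come to 2000 lb; the stated basis being 2000 lb — gaps are rounding artifacts).
Total batch = Σ batch = 2342 lb; LOI removed, Σ of batch·LOI: 342.3 lb; glass ÷ batch gives a yield of 85.39%.

Revised batch per 2000 lb enamel:
  Source A: 445.8 lb
  Raw B: 654.7 lb
  Stock G: 321.5 lb
  Feed D: 613.6 lb
  Stock E: 104.6 lb
  Component F: 202.1 lb
Total batch = 2342 lb; LOI loss = 342.3 lb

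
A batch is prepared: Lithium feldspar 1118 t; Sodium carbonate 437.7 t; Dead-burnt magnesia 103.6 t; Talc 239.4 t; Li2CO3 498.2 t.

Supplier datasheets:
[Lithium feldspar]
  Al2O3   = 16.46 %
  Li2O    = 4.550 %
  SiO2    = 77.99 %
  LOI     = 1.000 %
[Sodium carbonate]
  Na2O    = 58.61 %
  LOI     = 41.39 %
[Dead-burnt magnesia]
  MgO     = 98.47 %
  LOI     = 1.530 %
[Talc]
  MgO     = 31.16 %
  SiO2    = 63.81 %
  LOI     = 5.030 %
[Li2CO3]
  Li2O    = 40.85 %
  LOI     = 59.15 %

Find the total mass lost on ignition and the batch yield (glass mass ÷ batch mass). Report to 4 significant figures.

LOI loss = 500.7 t; glass = 1896 t; yield = 79.11%

The intermediate values are printed, with 4-significant-figure rounding, in the printout — the working math carries full float precision from start to finish; every reported number undergoes a single rounding — the derived quantities, which include the five compositions, yield, totals, ignition loss, net glass mass, are carried at full float precision, as set out in question or answer, from the weighed amounts for 1896 t of glass.
Per-material ignition loss:
  Lithium feldspar: 1118 × 0.01000 = 11.18 t
  Sodium carbonate: 437.7 × 0.4139 = 181.2 t
  Dead-burnt magnesia: 103.6 × 0.01530 = 1.585 t
  Talc: 239.4 × 0.05030 = 12.04 t
  Li2CO3: 498.2 × 0.5915 = 294.7 t
Total LOI = 500.7 t
Glass = batch − LOI = 2397 − 500.7 = 1896 t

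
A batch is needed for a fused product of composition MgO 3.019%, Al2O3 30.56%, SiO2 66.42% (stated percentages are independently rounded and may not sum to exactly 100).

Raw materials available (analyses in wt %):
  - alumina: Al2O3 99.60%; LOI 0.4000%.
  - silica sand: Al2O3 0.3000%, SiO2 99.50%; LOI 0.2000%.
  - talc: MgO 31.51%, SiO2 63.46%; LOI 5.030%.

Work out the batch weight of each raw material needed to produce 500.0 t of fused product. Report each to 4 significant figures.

All arithmetic holds full float precision at every stage; in-progress results are displayed, rounded to four significant digits, on the page — each reported number takes just one rounding — all derived quantities, which include the totals, the yield, net glass mass, three oxide percentages, LOI, are computed in exact precision, exactly as shown in the problem or the answer, using the weight values for 500.0 t of glass.
Target masses of each oxide per 500.0 t fused product:
  MgO: 3.019% × 500.0 = 15.10 t
  Al2O3: 30.56% × 500.0 = 152.8 t
  SiO2: 66.42% × 500.0 = 332.1 t
Balance tally, oxide-wise, per the reported batch figures, against the basis in use (summed amounts equal target values up to rounding of the answer):
  MgO: 47.91·0.3151 = 15.10 t (target 15.10 t)
  Al2O3: 152.5·0.9960 + 303.2·0.003000 = 152.8 t (target 152.8 t)
  SiO2: 303.2·0.9950 + 47.91·0.6346 = 332.1 t (target 332.1 t)
Glass mass check: batch Σ − ignition loss = 500.0 t (per-oxide target masses sum to 500.0 t; with the basis standing at 500.0 t — differing by rounding only).
Summing the batch: Σ batch = 503.6 t; LOI removed, Σ of batch·LOI: 3.626 t; yield = glass ÷ total batch = 99.28%.

Batch per 500.0 t fused product:
  alumina: 152.5 t
  silica sand: 303.2 t
  talc: 47.91 t
Total batch = 503.6 t; LOI loss = 3.626 t; yield = 99.28%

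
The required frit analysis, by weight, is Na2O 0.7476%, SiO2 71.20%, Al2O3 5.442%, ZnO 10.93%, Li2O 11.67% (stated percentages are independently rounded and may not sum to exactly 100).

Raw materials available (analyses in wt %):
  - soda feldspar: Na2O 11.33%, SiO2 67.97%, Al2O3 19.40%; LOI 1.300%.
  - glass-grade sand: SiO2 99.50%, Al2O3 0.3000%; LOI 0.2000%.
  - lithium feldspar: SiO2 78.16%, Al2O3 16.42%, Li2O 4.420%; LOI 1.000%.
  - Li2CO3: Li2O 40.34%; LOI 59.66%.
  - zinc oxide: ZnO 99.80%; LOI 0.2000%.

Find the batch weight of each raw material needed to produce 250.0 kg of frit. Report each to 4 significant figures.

Batch per 250.0 kg frit:
  soda feldspar: 16.50 kg
  glass-grade sand: 119.6 kg
  lithium feldspar: 61.18 kg
  Li2CO3: 65.62 kg
  zinc oxide: 27.38 kg
Total batch = 290.3 kg; LOI loss = 40.27 kg; yield = 86.13%

Intermediates are displayed, rounded to four significant digits, between the steps. All arithmetic holds full precision from first step to last; a single rounding produces each reported result; all derived quantities are computed at full float precision (five oxide percentages, the totals, yield, net glass mass, ignition loss) starting from the weights per 250.0 kg of glass, as they appear in problem or answer.
Per-oxide target masses for 250.0 kg frit:
  Na2O: 0.7476% × 250.0 = 1.869 kg
  SiO2: 71.20% × 250.0 = 178.0 kg
  Al2O3: 5.442% × 250.0 = 13.60 kg
  ZnO: 10.93% × 250.0 = 27.32 kg
  Li2O: 11.67% × 250.0 = 29.18 kg
A balance pass over the oxides, on the weights just shown, versus the basis set out (every target is met by its sum modulo rounding of the values):
  Na2O: 16.50·0.1133 = 1.869 kg (target 1.869 kg)
  SiO2: 16.50·0.6797 + 119.6·0.9950 + 61.18·0.7816 = 178.0 kg (target 178.0 kg)
  Al2O3: 16.50·0.1940 + 119.6·0.003000 + 61.18·0.1642 = 13.61 kg (target 13.60 kg)
  ZnO: 27.38·0.9980 = 27.33 kg (target 27.32 kg)
  Li2O: 61.18·0.04420 + 65.62·0.4034 = 29.18 kg (target 29.18 kg)
Glass-mass sanity pass: Σ batch − LOI loss = 250.0 kg (per-oxide target masses sum to 250.0 kg; the stated basis being 250.0 kg — differing by rounding only).
Batch grand total — Σ batch = 290.3 kg; Σ batch·LOI gives LOI loss = 40.27 kg; yield, glass over the total, = 86.13%.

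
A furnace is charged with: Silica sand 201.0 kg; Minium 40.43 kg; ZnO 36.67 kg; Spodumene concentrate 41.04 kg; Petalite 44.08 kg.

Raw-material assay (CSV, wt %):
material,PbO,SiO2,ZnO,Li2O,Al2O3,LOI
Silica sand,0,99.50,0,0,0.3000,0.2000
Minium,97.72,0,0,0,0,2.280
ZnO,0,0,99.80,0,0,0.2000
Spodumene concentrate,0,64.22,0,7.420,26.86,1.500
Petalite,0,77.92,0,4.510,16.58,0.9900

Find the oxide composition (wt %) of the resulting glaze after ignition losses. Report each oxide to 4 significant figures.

All arithmetic maintains full float precision in all steps. Mid-chain values are displayed, rounded to 4 significant digits, alongside each step; every reported figure takes a single rounding — the derived quantities, which include LOI, totals, the five compositions, the yield, net glass mass, are recomputed in full precision, as quoted within the question or the answer, starting from the weights on 360.8 kg of glass.
Mass of each oxide from the mix:
  PbO: 40.43·0.9772 = 39.51 kg
  SiO2: 201.0·0.9950 + 41.04·0.6422 + 44.08·0.7792 = 260.7 kg
  ZnO: 36.67·0.9980 = 36.60 kg
  Li2O: 41.04·0.07420 + 44.08·0.04510 = 5.033 kg
  Al2O3: 201.0·0.003000 + 41.04·0.2686 + 44.08·0.1658 = 18.93 kg
LOI: 201.0·0.002000 + 40.43·0.02280 + 36.67·0.002000 + 41.04·0.01500 + 44.08·0.009900 = 2.449 kg
batch − LOI leaves glass = 363.2 − 2.449 = 360.8 kg (equal to the oxide-mass sum)
wt % = 100 × oxide mass / glass mass

Glass mass = 360.8 kg (batch 363.2 − LOI 2.449).
Composition: PbO 10.95%, SiO2 72.26%, ZnO 10.14%, Li2O 1.395%, Al2O3 5.248%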